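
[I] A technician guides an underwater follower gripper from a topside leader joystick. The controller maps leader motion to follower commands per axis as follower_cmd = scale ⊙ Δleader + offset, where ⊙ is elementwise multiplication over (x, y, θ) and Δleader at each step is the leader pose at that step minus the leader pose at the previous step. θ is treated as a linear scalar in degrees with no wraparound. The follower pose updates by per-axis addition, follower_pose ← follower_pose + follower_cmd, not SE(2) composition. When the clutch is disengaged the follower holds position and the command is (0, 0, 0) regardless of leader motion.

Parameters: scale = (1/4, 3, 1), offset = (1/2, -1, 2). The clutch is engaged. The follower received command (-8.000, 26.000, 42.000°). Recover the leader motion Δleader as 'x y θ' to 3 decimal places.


axis x: (-8.000 − 1/2) / (1/4) = -34.000
axis y: (26.000 − -1) / (3) = 9.000
axis θ: (42.000 − 2) / (1) = 40.000

-34.000 9.000 40.000


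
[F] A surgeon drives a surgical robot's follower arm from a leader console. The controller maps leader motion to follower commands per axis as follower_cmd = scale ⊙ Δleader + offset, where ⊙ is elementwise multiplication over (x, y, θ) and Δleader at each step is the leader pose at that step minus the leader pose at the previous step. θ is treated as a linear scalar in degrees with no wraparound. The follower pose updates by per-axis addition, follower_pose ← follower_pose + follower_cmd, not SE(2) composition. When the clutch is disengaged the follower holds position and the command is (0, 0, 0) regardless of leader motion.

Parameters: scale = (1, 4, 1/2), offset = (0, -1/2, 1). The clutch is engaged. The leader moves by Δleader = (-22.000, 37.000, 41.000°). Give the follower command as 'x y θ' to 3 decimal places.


-22.000 147.500 21.500

axis x: 1·-22.000 + 0 = -22.000
axis y: 4·37.000 + -1/2 = 147.500
axis θ: 1/2·41.000 + 1 = 21.500


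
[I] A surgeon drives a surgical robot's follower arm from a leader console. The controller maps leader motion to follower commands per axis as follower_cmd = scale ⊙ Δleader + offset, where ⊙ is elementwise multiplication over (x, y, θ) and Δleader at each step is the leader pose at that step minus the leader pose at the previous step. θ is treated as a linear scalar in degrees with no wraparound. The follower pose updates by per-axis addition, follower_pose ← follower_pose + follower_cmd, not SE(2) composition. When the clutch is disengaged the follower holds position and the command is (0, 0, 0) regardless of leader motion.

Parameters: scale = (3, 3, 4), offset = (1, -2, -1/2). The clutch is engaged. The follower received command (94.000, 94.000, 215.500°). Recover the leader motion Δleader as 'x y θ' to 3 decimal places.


axis x: (94.000 − 1) / (3) = 31.000
axis y: (94.000 − -2) / (3) = 32.000
axis θ: (215.500 − -1/2) / (4) = 54.000

31.000 32.000 54.000


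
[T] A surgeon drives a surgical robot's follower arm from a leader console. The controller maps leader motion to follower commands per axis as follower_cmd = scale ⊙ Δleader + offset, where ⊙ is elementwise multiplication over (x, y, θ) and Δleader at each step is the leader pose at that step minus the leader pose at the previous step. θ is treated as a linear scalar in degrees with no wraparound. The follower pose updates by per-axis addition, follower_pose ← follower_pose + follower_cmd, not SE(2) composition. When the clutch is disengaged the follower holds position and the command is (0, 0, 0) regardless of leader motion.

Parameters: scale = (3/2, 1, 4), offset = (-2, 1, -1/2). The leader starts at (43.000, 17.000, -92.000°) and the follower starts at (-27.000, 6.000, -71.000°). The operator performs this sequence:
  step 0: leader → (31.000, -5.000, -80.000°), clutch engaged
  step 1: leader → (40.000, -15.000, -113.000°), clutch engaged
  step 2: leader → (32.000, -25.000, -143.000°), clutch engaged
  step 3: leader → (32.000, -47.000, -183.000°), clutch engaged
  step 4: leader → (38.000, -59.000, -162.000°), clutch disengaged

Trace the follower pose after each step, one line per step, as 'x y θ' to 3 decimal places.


-47.000 -15.000 -23.500
-35.500 -24.000 -156.000
-49.500 -33.000 -276.500
-51.500 -54.000 -437.000
-51.500 -54.000 -437.000

step 0: Δleader=(-12.000, -22.000, 12.000°), engaged; cmd=(-20.000, -21.000, 47.500°) → follower=(-47.000, -15.000, -23.500°)
step 1: Δleader=(9.000, -10.000, -33.000°), engaged; cmd=(11.500, -9.000, -132.500°) → follower=(-35.500, -24.000, -156.000°)
step 2: Δleader=(-8.000, -10.000, -30.000°), engaged; cmd=(-14.000, -9.000, -120.500°) → follower=(-49.500, -33.000, -276.500°)
step 3: Δleader=(0.000, -22.000, -40.000°), engaged; cmd=(-2.000, -21.000, -160.500°) → follower=(-51.500, -54.000, -437.000°)
step 4: Δleader=(6.000, -12.000, 21.000°), disengaged; cmd=(0,0,0) → follower holds at (-51.500, -54.000, -437.000°)


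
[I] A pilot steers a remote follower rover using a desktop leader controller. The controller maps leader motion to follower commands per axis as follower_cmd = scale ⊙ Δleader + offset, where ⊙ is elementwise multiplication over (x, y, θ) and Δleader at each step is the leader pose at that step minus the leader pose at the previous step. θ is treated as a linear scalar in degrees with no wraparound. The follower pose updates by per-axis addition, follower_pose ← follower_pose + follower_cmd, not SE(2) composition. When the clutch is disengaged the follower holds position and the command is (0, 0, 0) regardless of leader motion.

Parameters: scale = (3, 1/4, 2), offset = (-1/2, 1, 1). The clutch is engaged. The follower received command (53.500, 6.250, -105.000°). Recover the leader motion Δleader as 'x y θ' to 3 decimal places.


axis x: (53.500 − -1/2) / (3) = 18.000
axis y: (6.250 − 1) / (1/4) = 21.000
axis θ: (-105.000 − 1) / (2) = -53.000

18.000 21.000 -53.000


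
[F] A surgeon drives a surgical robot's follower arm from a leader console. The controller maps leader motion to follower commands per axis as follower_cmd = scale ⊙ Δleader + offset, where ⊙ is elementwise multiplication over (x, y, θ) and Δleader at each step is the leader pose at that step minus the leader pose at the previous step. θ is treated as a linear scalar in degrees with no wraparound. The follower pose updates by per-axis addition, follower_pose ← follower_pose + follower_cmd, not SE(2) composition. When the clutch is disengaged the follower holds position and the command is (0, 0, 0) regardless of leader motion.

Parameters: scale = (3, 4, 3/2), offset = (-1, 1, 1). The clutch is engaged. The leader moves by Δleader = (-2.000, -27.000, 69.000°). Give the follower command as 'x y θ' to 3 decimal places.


-7.000 -107.000 104.500

axis x: 3·-2.000 + -1 = -7.000
axis y: 4·-27.000 + 1 = -107.000
axis θ: 3/2·69.000 + 1 = 104.500


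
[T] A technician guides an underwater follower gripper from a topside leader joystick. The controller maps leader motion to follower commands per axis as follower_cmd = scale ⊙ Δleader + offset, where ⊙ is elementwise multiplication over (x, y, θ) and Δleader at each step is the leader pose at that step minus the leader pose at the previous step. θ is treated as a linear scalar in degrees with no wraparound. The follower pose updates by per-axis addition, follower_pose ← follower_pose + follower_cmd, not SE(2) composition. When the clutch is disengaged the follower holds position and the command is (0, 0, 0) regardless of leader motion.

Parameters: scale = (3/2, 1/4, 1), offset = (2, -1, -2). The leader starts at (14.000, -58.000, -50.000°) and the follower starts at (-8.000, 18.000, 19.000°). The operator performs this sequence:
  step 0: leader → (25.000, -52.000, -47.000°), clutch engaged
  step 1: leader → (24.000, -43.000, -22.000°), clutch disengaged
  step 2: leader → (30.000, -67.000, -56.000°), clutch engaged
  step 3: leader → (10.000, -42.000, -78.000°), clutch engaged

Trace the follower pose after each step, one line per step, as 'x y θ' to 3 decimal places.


10.500 18.500 20.000
10.500 18.500 20.000
21.500 11.500 -16.000
-6.500 16.750 -40.000

step 0: Δleader=(11.000, 6.000, 3.000°), engaged; cmd=(18.500, 0.500, 1.000°) → follower=(10.500, 18.500, 20.000°)
step 1: Δleader=(-1.000, 9.000, 25.000°), disengaged; cmd=(0,0,0) → follower holds at (10.500, 18.500, 20.000°)
step 2: Δleader=(6.000, -24.000, -34.000°), engaged; cmd=(11.000, -7.000, -36.000°) → follower=(21.500, 11.500, -16.000°)
step 3: Δleader=(-20.000, 25.000, -22.000°), engaged; cmd=(-28.000, 5.250, -24.000°) → follower=(-6.500, 16.750, -40.000°)


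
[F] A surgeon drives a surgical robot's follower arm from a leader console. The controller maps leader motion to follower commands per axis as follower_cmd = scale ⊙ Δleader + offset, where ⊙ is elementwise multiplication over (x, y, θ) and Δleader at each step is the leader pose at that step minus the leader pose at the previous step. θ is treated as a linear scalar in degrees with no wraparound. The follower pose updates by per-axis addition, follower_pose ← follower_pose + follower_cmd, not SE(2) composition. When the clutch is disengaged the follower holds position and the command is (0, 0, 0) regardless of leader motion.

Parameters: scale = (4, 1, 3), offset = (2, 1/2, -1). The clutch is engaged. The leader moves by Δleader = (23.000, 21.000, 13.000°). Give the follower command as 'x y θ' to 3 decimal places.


94.000 21.500 38.000

axis x: 4·23.000 + 2 = 94.000
axis y: 1·21.000 + 1/2 = 21.500
axis θ: 3·13.000 + -1 = 38.000


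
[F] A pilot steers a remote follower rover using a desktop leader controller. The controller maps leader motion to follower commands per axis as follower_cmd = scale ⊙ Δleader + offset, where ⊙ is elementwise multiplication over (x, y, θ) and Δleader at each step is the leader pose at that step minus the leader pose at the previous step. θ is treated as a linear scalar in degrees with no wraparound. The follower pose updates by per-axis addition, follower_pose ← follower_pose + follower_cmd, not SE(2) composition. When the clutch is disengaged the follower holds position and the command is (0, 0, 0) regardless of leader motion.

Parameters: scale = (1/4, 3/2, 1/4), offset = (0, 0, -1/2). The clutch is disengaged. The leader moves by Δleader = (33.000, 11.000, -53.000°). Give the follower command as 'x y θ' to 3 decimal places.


0.000 0.000 0.000

clutch disengaged → follower holds; cmd = (0, 0, 0)


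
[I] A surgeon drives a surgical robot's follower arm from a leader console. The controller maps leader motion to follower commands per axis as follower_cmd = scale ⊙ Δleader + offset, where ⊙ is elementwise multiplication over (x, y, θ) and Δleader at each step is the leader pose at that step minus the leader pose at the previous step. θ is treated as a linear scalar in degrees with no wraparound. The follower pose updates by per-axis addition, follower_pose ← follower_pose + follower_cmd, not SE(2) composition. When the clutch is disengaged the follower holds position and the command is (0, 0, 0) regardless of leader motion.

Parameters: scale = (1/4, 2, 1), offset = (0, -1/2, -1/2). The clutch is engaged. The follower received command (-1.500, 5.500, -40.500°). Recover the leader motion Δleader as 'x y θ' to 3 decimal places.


-6.000 3.000 -40.000

axis x: (-1.500 − 0) / (1/4) = -6.000
axis y: (5.500 − -1/2) / (2) = 3.000
axis θ: (-40.500 − -1/2) / (1) = -40.000


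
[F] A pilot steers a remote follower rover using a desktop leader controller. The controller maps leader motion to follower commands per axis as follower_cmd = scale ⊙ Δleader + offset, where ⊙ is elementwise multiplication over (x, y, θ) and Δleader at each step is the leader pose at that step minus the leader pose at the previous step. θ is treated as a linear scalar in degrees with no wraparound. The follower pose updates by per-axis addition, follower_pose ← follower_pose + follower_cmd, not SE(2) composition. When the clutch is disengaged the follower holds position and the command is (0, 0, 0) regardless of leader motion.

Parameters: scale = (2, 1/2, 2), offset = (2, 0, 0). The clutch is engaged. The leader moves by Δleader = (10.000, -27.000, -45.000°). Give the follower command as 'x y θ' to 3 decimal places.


axis x: 2·10.000 + 2 = 22.000
axis y: 1/2·-27.000 + 0 = -13.500
axis θ: 2·-45.000 + 0 = -90.000

22.000 -13.500 -90.000


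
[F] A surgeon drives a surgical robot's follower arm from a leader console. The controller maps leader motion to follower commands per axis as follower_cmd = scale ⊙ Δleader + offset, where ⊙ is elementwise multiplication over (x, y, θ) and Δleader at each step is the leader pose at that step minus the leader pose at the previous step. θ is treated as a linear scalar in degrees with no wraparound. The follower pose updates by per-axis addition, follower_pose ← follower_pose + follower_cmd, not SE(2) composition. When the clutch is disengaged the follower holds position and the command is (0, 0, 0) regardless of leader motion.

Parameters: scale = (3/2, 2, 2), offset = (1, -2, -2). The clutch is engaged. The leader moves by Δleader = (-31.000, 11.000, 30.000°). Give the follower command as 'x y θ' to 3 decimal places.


axis x: 3/2·-31.000 + 1 = -45.500
axis y: 2·11.000 + -2 = 20.000
axis θ: 2·30.000 + -2 = 58.000

-45.500 20.000 58.000


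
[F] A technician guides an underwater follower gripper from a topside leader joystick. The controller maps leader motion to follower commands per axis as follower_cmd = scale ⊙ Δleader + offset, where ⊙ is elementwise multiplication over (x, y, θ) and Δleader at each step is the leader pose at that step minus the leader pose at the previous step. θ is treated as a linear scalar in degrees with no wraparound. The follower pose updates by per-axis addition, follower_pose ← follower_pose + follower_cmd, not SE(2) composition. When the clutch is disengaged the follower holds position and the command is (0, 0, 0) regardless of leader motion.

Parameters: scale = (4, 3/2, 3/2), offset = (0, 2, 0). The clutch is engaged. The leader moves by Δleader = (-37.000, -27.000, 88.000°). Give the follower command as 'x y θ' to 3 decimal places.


-148.000 -38.500 132.000

axis x: 4·-37.000 + 0 = -148.000
axis y: 3/2·-27.000 + 2 = -38.500
axis θ: 3/2·88.000 + 0 = 132.000


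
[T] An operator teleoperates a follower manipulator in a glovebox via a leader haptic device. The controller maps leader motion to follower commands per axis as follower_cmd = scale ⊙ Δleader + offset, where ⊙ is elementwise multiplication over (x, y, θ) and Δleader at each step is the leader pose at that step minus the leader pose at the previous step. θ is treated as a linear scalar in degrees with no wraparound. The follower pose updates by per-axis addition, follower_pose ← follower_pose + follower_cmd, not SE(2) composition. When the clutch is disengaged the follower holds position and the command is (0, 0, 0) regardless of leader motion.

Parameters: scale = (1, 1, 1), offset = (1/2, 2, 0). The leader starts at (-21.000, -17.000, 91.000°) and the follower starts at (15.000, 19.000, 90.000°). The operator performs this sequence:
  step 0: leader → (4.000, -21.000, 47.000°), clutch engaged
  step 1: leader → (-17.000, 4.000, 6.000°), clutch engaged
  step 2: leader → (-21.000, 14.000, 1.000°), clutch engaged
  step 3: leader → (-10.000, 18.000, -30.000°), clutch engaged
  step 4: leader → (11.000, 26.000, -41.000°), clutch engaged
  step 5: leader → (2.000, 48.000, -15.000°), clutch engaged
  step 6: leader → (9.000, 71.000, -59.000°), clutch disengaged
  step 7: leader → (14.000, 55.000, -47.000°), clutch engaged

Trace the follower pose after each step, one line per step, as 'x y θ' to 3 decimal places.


40.500 17.000 46.000
20.000 44.000 5.000
16.500 56.000 0.000
28.000 62.000 -31.000
49.500 72.000 -42.000
41.000 96.000 -16.000
41.000 96.000 -16.000
46.500 82.000 -4.000

step 0: Δleader=(25.000, -4.000, -44.000°), engaged; cmd=(25.500, -2.000, -44.000°) → follower=(40.500, 17.000, 46.000°)
step 1: Δleader=(-21.000, 25.000, -41.000°), engaged; cmd=(-20.500, 27.000, -41.000°) → follower=(20.000, 44.000, 5.000°)
step 2: Δleader=(-4.000, 10.000, -5.000°), engaged; cmd=(-3.500, 12.000, -5.000°) → follower=(16.500, 56.000, 0.000°)
step 3: Δleader=(11.000, 4.000, -31.000°), engaged; cmd=(11.500, 6.000, -31.000°) → follower=(28.000, 62.000, -31.000°)
step 4: Δleader=(21.000, 8.000, -11.000°), engaged; cmd=(21.500, 10.000, -11.000°) → follower=(49.500, 72.000, -42.000°)
step 5: Δleader=(-9.000, 22.000, 26.000°), engaged; cmd=(-8.500, 24.000, 26.000°) → follower=(41.000, 96.000, -16.000°)
step 6: Δleader=(7.000, 23.000, -44.000°), disengaged; cmd=(0,0,0) → follower holds at (41.000, 96.000, -16.000°)
step 7: Δleader=(5.000, -16.000, 12.000°), engaged; cmd=(5.500, -14.000, 12.000°) → follower=(46.500, 82.000, -4.000°)


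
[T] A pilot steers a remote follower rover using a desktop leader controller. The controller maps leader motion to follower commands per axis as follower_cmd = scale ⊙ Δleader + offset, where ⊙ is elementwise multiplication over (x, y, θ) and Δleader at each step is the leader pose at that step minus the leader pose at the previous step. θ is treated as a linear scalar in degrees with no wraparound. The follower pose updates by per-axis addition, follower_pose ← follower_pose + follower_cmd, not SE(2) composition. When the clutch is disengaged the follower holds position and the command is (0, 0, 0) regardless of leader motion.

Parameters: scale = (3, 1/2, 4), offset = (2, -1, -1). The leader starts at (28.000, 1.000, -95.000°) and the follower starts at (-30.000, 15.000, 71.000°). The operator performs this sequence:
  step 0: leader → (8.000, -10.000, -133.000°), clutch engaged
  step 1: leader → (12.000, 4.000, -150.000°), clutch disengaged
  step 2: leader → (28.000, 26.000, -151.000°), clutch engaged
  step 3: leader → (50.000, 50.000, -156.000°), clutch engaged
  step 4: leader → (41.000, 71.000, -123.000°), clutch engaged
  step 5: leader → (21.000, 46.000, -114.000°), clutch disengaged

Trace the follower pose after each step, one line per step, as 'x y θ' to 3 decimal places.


step 0: Δleader=(-20.000, -11.000, -38.000°), engaged; cmd=(-58.000, -6.500, -153.000°) → follower=(-88.000, 8.500, -82.000°)
step 1: Δleader=(4.000, 14.000, -17.000°), disengaged; cmd=(0,0,0) → follower holds at (-88.000, 8.500, -82.000°)
step 2: Δleader=(16.000, 22.000, -1.000°), engaged; cmd=(50.000, 10.000, -5.000°) → follower=(-38.000, 18.500, -87.000°)
step 3: Δleader=(22.000, 24.000, -5.000°), engaged; cmd=(68.000, 11.000, -21.000°) → follower=(30.000, 29.500, -108.000°)
step 4: Δleader=(-9.000, 21.000, 33.000°), engaged; cmd=(-25.000, 9.500, 131.000°) → follower=(5.000, 39.000, 23.000°)
step 5: Δleader=(-20.000, -25.000, 9.000°), disengaged; cmd=(0,0,0) → follower holds at (5.000, 39.000, 23.000°)

-88.000 8.500 -82.000
-88.000 8.500 -82.000
-38.000 18.500 -87.000
30.000 29.500 -108.000
5.000 39.000 23.000
5.000 39.000 23.000


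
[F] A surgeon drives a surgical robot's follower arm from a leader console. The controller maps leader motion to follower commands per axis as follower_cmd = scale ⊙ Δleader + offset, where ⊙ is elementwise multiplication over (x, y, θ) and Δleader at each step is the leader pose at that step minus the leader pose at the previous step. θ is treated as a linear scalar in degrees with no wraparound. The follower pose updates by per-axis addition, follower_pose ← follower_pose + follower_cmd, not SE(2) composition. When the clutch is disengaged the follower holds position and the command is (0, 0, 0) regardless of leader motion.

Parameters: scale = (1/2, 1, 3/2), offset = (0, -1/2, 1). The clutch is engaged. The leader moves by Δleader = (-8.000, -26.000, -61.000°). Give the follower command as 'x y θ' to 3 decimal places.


-4.000 -26.500 -90.500

axis x: 1/2·-8.000 + 0 = -4.000
axis y: 1·-26.000 + -1/2 = -26.500
axis θ: 3/2·-61.000 + 1 = -90.500


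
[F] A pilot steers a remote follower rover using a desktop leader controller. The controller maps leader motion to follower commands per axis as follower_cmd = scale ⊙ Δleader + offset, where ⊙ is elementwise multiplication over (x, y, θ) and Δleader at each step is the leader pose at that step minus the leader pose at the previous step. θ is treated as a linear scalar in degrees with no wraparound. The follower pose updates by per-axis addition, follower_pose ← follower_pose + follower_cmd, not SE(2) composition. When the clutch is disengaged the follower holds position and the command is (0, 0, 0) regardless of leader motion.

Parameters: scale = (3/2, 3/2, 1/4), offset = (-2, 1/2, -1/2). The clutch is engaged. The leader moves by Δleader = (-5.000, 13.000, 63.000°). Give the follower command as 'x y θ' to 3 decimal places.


-9.500 20.000 15.250

axis x: 3/2·-5.000 + -2 = -9.500
axis y: 3/2·13.000 + 1/2 = 20.000
axis θ: 1/4·63.000 + -1/2 = 15.250


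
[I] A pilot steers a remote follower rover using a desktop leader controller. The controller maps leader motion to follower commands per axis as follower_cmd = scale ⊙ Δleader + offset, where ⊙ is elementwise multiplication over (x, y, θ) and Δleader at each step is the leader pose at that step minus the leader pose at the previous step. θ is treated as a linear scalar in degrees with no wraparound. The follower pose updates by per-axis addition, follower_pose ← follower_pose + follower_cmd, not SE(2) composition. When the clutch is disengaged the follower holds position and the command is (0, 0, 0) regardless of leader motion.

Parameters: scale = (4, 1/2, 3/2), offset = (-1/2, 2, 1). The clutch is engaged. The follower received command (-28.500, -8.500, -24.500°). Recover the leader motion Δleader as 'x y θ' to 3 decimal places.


axis x: (-28.500 − -1/2) / (4) = -7.000
axis y: (-8.500 − 2) / (1/2) = -21.000
axis θ: (-24.500 − 1) / (3/2) = -17.000

-7.000 -21.000 -17.000


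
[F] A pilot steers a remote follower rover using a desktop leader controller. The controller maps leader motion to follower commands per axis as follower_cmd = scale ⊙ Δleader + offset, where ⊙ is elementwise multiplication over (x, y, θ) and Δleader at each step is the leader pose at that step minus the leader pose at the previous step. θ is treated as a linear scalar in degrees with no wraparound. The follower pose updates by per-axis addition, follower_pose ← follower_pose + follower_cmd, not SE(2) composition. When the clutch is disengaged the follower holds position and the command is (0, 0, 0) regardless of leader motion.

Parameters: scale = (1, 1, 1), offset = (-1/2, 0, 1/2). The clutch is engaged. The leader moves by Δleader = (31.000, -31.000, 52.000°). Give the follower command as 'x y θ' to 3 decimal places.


30.500 -31.000 52.500

axis x: 1·31.000 + -1/2 = 30.500
axis y: 1·-31.000 + 0 = -31.000
axis θ: 1·52.000 + 1/2 = 52.500


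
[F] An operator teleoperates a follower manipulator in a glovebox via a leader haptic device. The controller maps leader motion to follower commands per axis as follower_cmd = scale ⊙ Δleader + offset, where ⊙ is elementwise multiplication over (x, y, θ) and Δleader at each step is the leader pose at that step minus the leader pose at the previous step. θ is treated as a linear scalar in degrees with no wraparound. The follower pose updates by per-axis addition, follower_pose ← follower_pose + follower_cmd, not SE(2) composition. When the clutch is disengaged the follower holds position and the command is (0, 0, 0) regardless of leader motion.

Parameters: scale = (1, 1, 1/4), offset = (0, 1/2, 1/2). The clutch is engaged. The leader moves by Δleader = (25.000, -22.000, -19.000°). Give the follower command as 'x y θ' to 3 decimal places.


axis x: 1·25.000 + 0 = 25.000
axis y: 1·-22.000 + 1/2 = -21.500
axis θ: 1/4·-19.000 + 1/2 = -4.250

25.000 -21.500 -4.250


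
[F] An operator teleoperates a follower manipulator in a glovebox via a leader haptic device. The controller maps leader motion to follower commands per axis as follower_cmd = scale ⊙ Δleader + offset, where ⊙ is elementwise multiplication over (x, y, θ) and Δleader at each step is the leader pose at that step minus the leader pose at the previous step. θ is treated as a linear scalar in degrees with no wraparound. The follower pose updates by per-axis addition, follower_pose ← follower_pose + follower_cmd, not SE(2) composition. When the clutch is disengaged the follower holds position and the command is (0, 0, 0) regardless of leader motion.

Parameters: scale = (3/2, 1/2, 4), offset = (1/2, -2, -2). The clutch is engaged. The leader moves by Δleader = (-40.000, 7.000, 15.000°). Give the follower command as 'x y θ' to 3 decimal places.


axis x: 3/2·-40.000 + 1/2 = -59.500
axis y: 1/2·7.000 + -2 = 1.500
axis θ: 4·15.000 + -2 = 58.000

-59.500 1.500 58.000


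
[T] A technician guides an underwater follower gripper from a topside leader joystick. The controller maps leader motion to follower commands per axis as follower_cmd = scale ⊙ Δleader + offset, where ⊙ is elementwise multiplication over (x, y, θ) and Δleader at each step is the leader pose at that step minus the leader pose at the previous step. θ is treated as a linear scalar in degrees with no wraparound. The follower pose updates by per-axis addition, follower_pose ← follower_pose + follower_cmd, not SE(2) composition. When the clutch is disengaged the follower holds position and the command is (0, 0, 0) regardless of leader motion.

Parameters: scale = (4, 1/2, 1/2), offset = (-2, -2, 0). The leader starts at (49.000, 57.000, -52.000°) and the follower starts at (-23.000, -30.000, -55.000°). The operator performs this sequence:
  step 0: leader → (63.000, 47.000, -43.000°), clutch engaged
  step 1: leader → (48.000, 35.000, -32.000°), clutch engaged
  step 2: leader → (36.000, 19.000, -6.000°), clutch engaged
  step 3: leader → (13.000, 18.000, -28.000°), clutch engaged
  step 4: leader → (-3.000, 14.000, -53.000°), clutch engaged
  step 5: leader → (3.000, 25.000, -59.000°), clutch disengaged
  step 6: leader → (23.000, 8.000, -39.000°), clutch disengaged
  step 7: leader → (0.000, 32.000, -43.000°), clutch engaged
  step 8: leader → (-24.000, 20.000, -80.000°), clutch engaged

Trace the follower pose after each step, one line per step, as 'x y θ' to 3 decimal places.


step 0: Δleader=(14.000, -10.000, 9.000°), engaged; cmd=(54.000, -7.000, 4.500°) → follower=(31.000, -37.000, -50.500°)
step 1: Δleader=(-15.000, -12.000, 11.000°), engaged; cmd=(-62.000, -8.000, 5.500°) → follower=(-31.000, -45.000, -45.000°)
step 2: Δleader=(-12.000, -16.000, 26.000°), engaged; cmd=(-50.000, -10.000, 13.000°) → follower=(-81.000, -55.000, -32.000°)
step 3: Δleader=(-23.000, -1.000, -22.000°), engaged; cmd=(-94.000, -2.500, -11.000°) → follower=(-175.000, -57.500, -43.000°)
step 4: Δleader=(-16.000, -4.000, -25.000°), engaged; cmd=(-66.000, -4.000, -12.500°) → follower=(-241.000, -61.500, -55.500°)
step 5: Δleader=(6.000, 11.000, -6.000°), disengaged; cmd=(0,0,0) → follower holds at (-241.000, -61.500, -55.500°)
step 6: Δleader=(20.000, -17.000, 20.000°), disengaged; cmd=(0,0,0) → follower holds at (-241.000, -61.500, -55.500°)
step 7: Δleader=(-23.000, 24.000, -4.000°), engaged; cmd=(-94.000, 10.000, -2.000°) → follower=(-335.000, -51.500, -57.500°)
step 8: Δleader=(-24.000, -12.000, -37.000°), engaged; cmd=(-98.000, -8.000, -18.500°) → follower=(-433.000, -59.500, -76.000°)

31.000 -37.000 -50.500
-31.000 -45.000 -45.000
-81.000 -55.000 -32.000
-175.000 -57.500 -43.000
-241.000 -61.500 -55.500
-241.000 -61.500 -55.500
-241.000 -61.500 -55.500
-335.000 -51.500 -57.500
-433.000 -59.500 -76.000


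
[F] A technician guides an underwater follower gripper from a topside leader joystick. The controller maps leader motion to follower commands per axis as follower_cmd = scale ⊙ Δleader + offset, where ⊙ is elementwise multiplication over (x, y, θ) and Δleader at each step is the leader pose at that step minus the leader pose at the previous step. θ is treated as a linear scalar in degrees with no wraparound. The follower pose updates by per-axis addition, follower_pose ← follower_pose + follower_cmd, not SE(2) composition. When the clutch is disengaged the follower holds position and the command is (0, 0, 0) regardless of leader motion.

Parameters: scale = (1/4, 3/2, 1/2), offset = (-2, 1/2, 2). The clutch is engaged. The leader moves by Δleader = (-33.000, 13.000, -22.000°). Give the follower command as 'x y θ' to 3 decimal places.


-10.250 20.000 -9.000

axis x: 1/4·-33.000 + -2 = -10.250
axis y: 3/2·13.000 + 1/2 = 20.000
axis θ: 1/2·-22.000 + 2 = -9.000


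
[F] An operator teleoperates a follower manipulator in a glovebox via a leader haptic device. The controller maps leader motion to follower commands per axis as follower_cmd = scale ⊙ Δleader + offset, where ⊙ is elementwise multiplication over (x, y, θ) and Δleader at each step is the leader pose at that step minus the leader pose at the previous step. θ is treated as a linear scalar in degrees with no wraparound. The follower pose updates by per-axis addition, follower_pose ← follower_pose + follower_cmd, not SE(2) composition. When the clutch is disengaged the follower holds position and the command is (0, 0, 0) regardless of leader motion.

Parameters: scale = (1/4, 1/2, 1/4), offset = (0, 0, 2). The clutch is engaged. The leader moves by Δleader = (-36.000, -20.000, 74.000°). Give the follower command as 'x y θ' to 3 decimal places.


axis x: 1/4·-36.000 + 0 = -9.000
axis y: 1/2·-20.000 + 0 = -10.000
axis θ: 1/4·74.000 + 2 = 20.500

-9.000 -10.000 20.500


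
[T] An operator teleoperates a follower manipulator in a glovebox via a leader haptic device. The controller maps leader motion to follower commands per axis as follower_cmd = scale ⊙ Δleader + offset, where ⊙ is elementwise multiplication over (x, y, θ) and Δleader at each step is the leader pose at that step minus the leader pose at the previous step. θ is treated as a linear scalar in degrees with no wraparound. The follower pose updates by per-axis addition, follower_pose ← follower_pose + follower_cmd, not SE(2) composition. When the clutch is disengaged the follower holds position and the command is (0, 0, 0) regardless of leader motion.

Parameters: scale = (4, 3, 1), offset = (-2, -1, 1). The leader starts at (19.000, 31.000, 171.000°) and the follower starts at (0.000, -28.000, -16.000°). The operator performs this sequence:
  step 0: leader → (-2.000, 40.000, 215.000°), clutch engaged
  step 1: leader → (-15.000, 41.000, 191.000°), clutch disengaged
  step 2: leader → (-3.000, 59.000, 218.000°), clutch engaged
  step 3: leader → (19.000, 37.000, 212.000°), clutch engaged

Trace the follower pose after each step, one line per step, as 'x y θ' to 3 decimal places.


step 0: Δleader=(-21.000, 9.000, 44.000°), engaged; cmd=(-86.000, 26.000, 45.000°) → follower=(-86.000, -2.000, 29.000°)
step 1: Δleader=(-13.000, 1.000, -24.000°), disengaged; cmd=(0,0,0) → follower holds at (-86.000, -2.000, 29.000°)
step 2: Δleader=(12.000, 18.000, 27.000°), engaged; cmd=(46.000, 53.000, 28.000°) → follower=(-40.000, 51.000, 57.000°)
step 3: Δleader=(22.000, -22.000, -6.000°), engaged; cmd=(86.000, -67.000, -5.000°) → follower=(46.000, -16.000, 52.000°)

-86.000 -2.000 29.000
-86.000 -2.000 29.000
-40.000 51.000 57.000
46.000 -16.000 52.000


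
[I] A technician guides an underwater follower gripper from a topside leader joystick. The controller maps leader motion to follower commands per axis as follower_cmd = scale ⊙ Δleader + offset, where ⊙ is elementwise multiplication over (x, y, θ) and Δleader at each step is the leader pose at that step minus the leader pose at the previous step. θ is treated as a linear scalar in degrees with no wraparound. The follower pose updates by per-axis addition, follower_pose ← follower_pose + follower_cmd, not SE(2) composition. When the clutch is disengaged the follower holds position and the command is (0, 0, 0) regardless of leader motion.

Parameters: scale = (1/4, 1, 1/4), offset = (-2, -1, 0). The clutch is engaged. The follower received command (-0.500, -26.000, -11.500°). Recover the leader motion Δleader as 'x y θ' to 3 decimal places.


6.000 -25.000 -46.000

axis x: (-0.500 − -2) / (1/4) = 6.000
axis y: (-26.000 − -1) / (1) = -25.000
axis θ: (-11.500 − 0) / (1/4) = -46.000


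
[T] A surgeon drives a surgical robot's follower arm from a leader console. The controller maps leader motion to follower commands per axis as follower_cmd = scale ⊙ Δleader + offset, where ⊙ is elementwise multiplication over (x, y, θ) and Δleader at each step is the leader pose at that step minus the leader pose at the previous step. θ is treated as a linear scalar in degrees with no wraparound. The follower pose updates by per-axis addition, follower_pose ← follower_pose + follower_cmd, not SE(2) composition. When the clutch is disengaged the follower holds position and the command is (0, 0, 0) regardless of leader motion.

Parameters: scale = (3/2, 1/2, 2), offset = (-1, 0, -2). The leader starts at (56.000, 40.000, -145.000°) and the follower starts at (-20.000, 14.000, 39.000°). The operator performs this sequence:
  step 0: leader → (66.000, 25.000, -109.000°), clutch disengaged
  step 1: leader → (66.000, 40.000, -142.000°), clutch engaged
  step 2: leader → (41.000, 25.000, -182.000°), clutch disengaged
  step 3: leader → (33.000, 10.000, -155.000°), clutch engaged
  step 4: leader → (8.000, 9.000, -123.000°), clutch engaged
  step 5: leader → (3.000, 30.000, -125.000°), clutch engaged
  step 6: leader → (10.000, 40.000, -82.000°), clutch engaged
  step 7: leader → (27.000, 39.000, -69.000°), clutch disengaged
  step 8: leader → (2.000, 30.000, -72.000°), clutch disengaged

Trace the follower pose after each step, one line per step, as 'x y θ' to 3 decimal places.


step 0: Δleader=(10.000, -15.000, 36.000°), disengaged; cmd=(0,0,0) → follower holds at (-20.000, 14.000, 39.000°)
step 1: Δleader=(0.000, 15.000, -33.000°), engaged; cmd=(-1.000, 7.500, -68.000°) → follower=(-21.000, 21.500, -29.000°)
step 2: Δleader=(-25.000, -15.000, -40.000°), disengaged; cmd=(0,0,0) → follower holds at (-21.000, 21.500, -29.000°)
step 3: Δleader=(-8.000, -15.000, 27.000°), engaged; cmd=(-13.000, -7.500, 52.000°) → follower=(-34.000, 14.000, 23.000°)
step 4: Δleader=(-25.000, -1.000, 32.000°), engaged; cmd=(-38.500, -0.500, 62.000°) → follower=(-72.500, 13.500, 85.000°)
step 5: Δleader=(-5.000, 21.000, -2.000°), engaged; cmd=(-8.500, 10.500, -6.000°) → follower=(-81.000, 24.000, 79.000°)
step 6: Δleader=(7.000, 10.000, 43.000°), engaged; cmd=(9.500, 5.000, 84.000°) → follower=(-71.500, 29.000, 163.000°)
step 7: Δleader=(17.000, -1.000, 13.000°), disengaged; cmd=(0,0,0) → follower holds at (-71.500, 29.000, 163.000°)
step 8: Δleader=(-25.000, -9.000, -3.000°), disengaged; cmd=(0,0,0) → follower holds at (-71.500, 29.000, 163.000°)

-20.000 14.000 39.000
-21.000 21.500 -29.000
-21.000 21.500 -29.000
-34.000 14.000 23.000
-72.500 13.500 85.000
-81.000 24.000 79.000
-71.500 29.000 163.000
-71.500 29.000 163.000
-71.500 29.000 163.000


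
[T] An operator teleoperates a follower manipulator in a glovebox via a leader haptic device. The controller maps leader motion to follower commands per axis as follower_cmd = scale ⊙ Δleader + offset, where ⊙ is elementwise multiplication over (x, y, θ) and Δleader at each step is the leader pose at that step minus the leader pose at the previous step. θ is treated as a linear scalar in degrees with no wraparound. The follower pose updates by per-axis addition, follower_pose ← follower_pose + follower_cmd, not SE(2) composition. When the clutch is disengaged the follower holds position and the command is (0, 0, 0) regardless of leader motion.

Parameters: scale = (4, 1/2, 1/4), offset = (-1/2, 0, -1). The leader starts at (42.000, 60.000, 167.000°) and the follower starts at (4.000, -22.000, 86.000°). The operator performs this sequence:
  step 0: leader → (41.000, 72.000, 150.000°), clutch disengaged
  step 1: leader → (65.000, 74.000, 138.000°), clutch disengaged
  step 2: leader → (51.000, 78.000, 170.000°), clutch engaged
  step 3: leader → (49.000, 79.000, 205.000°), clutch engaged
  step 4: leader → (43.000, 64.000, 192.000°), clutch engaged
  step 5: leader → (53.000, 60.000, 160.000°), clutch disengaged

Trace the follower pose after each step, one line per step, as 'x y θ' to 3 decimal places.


step 0: Δleader=(-1.000, 12.000, -17.000°), disengaged; cmd=(0,0,0) → follower holds at (4.000, -22.000, 86.000°)
step 1: Δleader=(24.000, 2.000, -12.000°), disengaged; cmd=(0,0,0) → follower holds at (4.000, -22.000, 86.000°)
step 2: Δleader=(-14.000, 4.000, 32.000°), engaged; cmd=(-56.500, 2.000, 7.000°) → follower=(-52.500, -20.000, 93.000°)
step 3: Δleader=(-2.000, 1.000, 35.000°), engaged; cmd=(-8.500, 0.500, 7.750°) → follower=(-61.000, -19.500, 100.750°)
step 4: Δleader=(-6.000, -15.000, -13.000°), engaged; cmd=(-24.500, -7.500, -4.250°) → follower=(-85.500, -27.000, 96.500°)
step 5: Δleader=(10.000, -4.000, -32.000°), disengaged; cmd=(0,0,0) → follower holds at (-85.500, -27.000, 96.500°)

4.000 -22.000 86.000
4.000 -22.000 86.000
-52.500 -20.000 93.000
-61.000 -19.500 100.750
-85.500 -27.000 96.500
-85.500 -27.000 96.500


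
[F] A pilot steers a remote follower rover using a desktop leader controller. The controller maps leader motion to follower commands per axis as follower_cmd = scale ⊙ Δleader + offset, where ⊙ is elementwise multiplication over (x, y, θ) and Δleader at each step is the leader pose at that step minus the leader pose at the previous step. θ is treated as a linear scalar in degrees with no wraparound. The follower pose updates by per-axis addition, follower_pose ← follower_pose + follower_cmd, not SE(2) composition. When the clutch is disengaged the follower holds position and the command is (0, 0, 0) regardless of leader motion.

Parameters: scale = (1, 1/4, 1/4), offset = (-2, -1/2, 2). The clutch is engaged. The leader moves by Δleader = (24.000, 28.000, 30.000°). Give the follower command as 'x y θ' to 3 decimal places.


22.000 6.500 9.500

axis x: 1·24.000 + -2 = 22.000
axis y: 1/4·28.000 + -1/2 = 6.500
axis θ: 1/4·30.000 + 2 = 9.500


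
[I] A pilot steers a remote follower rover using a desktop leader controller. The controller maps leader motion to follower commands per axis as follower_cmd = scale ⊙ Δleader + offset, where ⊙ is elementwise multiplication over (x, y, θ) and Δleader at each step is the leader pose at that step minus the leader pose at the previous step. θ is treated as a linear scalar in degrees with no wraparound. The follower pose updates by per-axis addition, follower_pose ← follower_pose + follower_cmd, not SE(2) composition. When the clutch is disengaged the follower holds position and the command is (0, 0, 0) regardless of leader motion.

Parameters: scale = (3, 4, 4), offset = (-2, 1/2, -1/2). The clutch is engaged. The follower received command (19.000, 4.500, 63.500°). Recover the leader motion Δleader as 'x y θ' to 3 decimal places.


axis x: (19.000 − -2) / (3) = 7.000
axis y: (4.500 − 1/2) / (4) = 1.000
axis θ: (63.500 − -1/2) / (4) = 16.000

7.000 1.000 16.000


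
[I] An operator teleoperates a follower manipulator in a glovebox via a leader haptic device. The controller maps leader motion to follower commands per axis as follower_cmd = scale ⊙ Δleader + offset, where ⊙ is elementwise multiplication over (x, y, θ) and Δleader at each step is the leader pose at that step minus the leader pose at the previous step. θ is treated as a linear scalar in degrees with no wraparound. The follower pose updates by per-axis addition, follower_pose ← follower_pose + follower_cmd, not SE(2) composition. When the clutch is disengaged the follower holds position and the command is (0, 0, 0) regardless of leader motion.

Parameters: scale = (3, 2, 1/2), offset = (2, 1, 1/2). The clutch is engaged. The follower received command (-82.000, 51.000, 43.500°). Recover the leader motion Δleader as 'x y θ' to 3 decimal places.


-28.000 25.000 86.000

axis x: (-82.000 − 2) / (3) = -28.000
axis y: (51.000 − 1) / (2) = 25.000
axis θ: (43.500 − 1/2) / (1/2) = 86.000
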